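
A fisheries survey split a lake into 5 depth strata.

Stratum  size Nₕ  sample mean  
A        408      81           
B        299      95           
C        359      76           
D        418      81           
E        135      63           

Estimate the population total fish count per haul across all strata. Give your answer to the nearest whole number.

A: 408·81 = 33048
B: 299·95 = 28405
C: 359·76 = 27284
D: 418·81 = 33858
E: 135·63 = 8505
τ̂ = Σ Nₕx̄ₕ = 131100.

131100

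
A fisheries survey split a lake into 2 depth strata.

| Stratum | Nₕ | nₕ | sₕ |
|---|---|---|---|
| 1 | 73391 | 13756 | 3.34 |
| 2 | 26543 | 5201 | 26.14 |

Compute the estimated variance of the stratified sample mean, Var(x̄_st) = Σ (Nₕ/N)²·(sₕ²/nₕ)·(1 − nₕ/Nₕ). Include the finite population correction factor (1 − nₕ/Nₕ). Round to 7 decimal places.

N = 99934; Wₕ = Nₕ/N.
stratum 1: (73391/99934)²·3.34²/13756·(1 − 13756/73391) = 0.0003554007
stratum 2: (26543/99934)²·26.14²/5201·(1 − 5201/26543) = 0.0074521724
Sum = 0.0078075731 → 0.0078076.

0.0078076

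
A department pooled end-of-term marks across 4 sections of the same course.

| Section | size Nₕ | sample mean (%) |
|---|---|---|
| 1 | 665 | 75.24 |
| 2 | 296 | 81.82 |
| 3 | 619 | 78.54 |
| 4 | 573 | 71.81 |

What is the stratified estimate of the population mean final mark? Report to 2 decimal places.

N = 665 + 296 + 619 + 573 = 2153.
Weight each subgroup mean by Nₕ/N and sum.
Σ Nₕx̄ₕ = 665·75.24 + 296·81.82 + 619·78.54 + 573·71.81 = 50034.6 + 24218.72 + 48616.26 + 41147.13 = 164016.71.
Divide by N: 164016.71 / 2153 = 76.1805... → 76.18.

76.18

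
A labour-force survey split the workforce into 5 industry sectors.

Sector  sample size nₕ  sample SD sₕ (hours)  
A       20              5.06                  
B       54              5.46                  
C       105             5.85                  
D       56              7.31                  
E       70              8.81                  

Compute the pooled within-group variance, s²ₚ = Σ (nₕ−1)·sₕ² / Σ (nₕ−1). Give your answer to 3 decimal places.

46.400

A: (20−1)·5.06² = 19·25.6036 = 486.4684
B: (54−1)·5.46² = 53·29.8116 = 1580.0148
C: (105−1)·5.85² = 104·34.2225 = 3559.14
D: (56−1)·7.31² = 55·53.4361 = 2938.9855
E: (70−1)·8.81² = 69·77.6161 = 5355.5109
Numerator = 13920.1196; denominator = Σ(nₕ−1) = 300.
s²ₚ = 13920.1196/300 = 46.40040... → 46.400.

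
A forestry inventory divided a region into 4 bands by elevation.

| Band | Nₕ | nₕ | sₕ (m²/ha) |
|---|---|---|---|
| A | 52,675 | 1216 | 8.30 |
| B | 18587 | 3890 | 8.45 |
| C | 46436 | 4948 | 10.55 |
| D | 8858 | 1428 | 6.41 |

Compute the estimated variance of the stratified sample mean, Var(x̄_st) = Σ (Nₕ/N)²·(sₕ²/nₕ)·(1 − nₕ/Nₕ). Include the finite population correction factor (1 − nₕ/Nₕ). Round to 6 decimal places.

0.012725

N = 126556; Wₕ = Nₕ/N.
band A: (52675/126556)²·8.30²/1216·(1 − 1216/52675) = 0.009587889
band B: (18587/126556)²·8.45²/3890·(1 − 3890/18587) = 0.000313066
band C: (46436/126556)²·10.55²/4948·(1 − 4948/46436) = 0.002705746
band D: (8858/126556)²·6.41²/1428·(1 − 1428/8858) = 0.000118235
Sum = 0.012724937 → 0.012725.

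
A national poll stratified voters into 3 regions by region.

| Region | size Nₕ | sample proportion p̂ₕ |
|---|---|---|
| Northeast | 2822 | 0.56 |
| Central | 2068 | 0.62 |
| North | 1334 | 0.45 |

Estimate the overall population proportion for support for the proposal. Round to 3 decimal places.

N = 2822 + 2068 + 1334 = 6224.
Overall proportion = Σ (Nₕ/N)·p̂ₕ.
Σ Nₕp̂ₕ = 1580.32 + 1282.16 + 600.3 = 3462.78.
3462.78 / 6224 = 0.55636... → 0.556.

0.556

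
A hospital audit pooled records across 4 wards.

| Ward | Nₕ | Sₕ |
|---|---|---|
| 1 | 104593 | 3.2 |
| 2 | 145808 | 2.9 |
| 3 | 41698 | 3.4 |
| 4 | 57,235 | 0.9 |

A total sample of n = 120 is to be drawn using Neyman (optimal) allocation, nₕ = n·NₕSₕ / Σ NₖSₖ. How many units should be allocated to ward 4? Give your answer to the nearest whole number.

7

1: NₕSₕ = 104593·3.2 = 334697.6
2: NₕSₕ = 145808·2.9 = 422843.2
3: NₕSₕ = 41698·3.4 = 141773.2
4: NₕSₕ = 57235·0.9 = 51511.5
Σ NₕSₕ = 950825.5.
n_4 = 120·51511.5/950825.5 = 6.501... → 7.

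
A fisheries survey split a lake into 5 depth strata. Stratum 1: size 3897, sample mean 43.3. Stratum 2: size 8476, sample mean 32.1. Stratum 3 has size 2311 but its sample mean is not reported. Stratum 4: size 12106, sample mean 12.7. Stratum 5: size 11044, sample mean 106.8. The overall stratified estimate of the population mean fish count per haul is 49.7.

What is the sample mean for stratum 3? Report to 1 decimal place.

46.0

N = 3897 + 8476 + 2311 + 12106 + 11044 = 37834.
Overall total = μ·N = 49.7·37834 = 1880349.8.
Subtract the known strata: 3897·43.3 + 8476·32.1 + 12106·12.7 + 11044·106.8 = 1774065.1.
Remaining total for stratum 3: 1880349.8 − 1774065.1 = 106284.7.
Divide by its size: 106284.7 / 2311 = 45.991... → 46.0.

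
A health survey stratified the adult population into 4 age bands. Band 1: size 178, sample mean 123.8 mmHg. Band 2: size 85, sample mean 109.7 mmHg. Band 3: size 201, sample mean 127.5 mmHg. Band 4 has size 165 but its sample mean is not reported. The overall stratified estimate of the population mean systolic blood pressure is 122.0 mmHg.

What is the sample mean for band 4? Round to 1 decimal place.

119.7

N = 178 + 85 + 201 + 165 = 629.
Overall total = μ·N = 122.0·629 = 76738.
Subtract the known strata: 178·123.8 + 85·109.7 + 201·127.5 = 56988.4.
Remaining total for band 4: 76738 − 56988.4 = 19749.6.
Divide by its size: 19749.6 / 165 = 119.695... → 119.7.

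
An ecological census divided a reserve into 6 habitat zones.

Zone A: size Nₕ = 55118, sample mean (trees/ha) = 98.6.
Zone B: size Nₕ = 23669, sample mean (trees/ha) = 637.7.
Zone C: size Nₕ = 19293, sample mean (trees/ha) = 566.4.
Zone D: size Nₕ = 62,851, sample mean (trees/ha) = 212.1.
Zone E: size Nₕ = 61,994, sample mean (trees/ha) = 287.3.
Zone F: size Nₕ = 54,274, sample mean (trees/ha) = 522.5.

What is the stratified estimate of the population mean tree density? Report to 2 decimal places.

328.12

x̄_st = (Σ Nₕx̄ₕ) / (Σ Nₕ) = (55118·98.6 + 23669·637.7 + 19293·566.4 + 62851·212.1 + 61994·287.3 + 54274·522.5) / 277199
= 90955649.6 / 277199 = 328.1240... → 328.12.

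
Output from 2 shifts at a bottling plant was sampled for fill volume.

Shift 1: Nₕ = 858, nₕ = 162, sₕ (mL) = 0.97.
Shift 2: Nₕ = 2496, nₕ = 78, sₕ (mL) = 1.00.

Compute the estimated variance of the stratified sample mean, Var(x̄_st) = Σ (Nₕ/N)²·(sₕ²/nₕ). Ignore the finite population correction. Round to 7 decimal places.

N = 3354; Wₕ = Nₕ/N.
shift 1: (858/3354)²·0.97²/162 = 0.0003800817
shift 2: (2496/3354)²·1.00²/78 = 0.0071001650
Sum = 0.0074802467 → 0.0074802.

0.0074802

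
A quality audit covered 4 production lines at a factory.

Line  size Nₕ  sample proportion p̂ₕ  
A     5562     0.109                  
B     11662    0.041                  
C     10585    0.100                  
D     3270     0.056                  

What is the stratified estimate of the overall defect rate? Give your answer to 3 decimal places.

0.075

N = 5562 + 11662 + 10585 + 3270 = 31079.
Overall proportion = Σ (Nₕ/N)·p̂ₕ.
Σ Nₕp̂ₕ = 606.258 + 478.142 + 1058.5 + 183.12 = 2326.02.
2326.02 / 31079 = 0.07484... → 0.075.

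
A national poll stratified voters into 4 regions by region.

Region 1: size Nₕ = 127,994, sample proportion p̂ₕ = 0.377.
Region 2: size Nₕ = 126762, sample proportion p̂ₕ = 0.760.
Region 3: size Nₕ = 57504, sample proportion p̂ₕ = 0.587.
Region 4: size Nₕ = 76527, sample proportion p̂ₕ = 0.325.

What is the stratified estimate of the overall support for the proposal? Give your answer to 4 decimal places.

0.5227

N = 127994 + 126762 + 57504 + 76527 = 388787.
Overall proportion = Σ (Nₕ/N)·p̂ₕ.
Σ Nₕp̂ₕ = 48253.738 + 96339.12 + 33754.848 + 24871.275 = 203218.981.
203218.981 / 388787 = 0.522700... → 0.5227.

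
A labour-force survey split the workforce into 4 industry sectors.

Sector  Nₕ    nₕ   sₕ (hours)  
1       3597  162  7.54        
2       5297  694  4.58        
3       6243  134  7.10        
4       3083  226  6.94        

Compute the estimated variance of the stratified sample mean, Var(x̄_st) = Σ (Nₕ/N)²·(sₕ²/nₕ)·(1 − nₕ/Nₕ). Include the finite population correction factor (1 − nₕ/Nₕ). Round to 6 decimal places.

0.064156

N = 18220; Wₕ = Nₕ/N.
sector 1: (3597/18220)²·7.54²/162·(1 − 162/3597) = 0.013061652
sector 2: (5297/18220)²·4.58²/694·(1 − 694/5297) = 0.002219963
sector 3: (6243/18220)²·7.10²/134·(1 − 134/6243) = 0.043219388
sector 4: (3083/18220)²·6.94²/226·(1 − 226/3083) = 0.005654543
Sum = 0.064155546 → 0.064156.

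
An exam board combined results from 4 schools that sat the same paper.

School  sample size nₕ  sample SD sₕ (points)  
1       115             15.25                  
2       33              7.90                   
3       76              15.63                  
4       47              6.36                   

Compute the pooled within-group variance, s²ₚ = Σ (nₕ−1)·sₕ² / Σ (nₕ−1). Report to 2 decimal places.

182.37

Degrees of freedom: 114 + 32 + 75 + 46 = 267.
Σ(nₕ−1)sₕ² = 114·232.5625 + 32·62.41 + 75·244.2969 + 46·40.4496 = 48692.1941.
s²ₚ = 48692.1941 / 267 = 182.3678... → 182.37.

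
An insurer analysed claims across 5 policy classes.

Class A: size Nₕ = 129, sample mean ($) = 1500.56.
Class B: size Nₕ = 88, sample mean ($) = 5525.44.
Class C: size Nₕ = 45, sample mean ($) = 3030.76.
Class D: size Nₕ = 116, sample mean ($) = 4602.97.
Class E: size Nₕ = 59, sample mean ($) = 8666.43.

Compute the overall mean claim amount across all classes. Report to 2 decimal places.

4259.63

N = 129 + 88 + 45 + 116 + 59 = 437.
Overall mean = Σ (Nₕ/N)·x̄ₕ — weight by population share, not a simple average.
Σ Nₕx̄ₕ = 129·1500.56 + 88·5525.44 + 45·3030.76 + 116·4602.97 + 59·8666.43 = 193572.24 + 486238.72 + 136384.2 + 533944.52 + 511319.37 = 1861459.05.
Divide by N: 1861459.05 / 437 = 4259.6317... → 4259.63.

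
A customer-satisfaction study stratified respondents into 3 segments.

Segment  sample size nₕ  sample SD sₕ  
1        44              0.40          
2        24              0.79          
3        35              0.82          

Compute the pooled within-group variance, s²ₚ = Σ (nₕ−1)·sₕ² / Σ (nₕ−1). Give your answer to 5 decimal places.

0.44096

Degrees of freedom: 43 + 23 + 34 = 100.
Σ(nₕ−1)sₕ² = 43·0.16 + 23·0.6241 + 34·0.6724 = 44.0959.
s²ₚ = 44.0959 / 100 = 0.440959 → 0.44096.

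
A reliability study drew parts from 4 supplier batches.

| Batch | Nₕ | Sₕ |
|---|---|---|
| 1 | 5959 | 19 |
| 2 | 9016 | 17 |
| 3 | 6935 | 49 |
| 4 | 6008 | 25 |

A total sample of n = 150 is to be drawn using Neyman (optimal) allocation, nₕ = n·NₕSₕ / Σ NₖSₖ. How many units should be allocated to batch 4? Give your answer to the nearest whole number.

Σ NₕSₕ = 5959·19 + 9016·17 + 6935·49 + 6008·25 = 756508.
Share for 4: 150200/756508 = 0.19854.
n_4 = 150 × 0.19854 = 29.782... → 30.

30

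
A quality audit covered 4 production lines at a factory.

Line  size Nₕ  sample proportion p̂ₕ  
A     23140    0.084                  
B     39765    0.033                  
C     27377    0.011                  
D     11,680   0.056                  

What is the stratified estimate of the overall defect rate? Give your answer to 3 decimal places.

Wₕ = Nₕ/N with N = 101962: 0.2269, 0.3900, 0.2685, 0.1146.
p̂_st = 0.2269·0.084 + 0.3900·0.033 + 0.2685·0.011 + 0.1146·0.056 ≈ 0.04130... → 0.041.

0.041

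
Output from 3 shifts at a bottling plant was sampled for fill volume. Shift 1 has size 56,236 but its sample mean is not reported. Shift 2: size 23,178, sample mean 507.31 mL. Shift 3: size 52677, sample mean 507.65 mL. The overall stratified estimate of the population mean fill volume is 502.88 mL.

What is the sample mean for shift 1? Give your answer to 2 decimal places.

N = 56236 + 23178 + 52677 = 132091.
Overall total = μ·N = 502.88·132091 = 66425922.08.
Subtract the known strata: 23178·507.31 + 52677·507.65 = 38499910.23.
Remaining total for shift 1: 66425922.08 − 38499910.23 = 27926011.85.
Divide by its size: 27926011.85 / 56236 = 496.5860... → 496.59.

496.59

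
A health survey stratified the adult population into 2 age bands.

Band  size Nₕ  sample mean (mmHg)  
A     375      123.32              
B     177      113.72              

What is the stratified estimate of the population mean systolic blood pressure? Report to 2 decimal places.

N = 375 + 177 = 552.
The stratified mean weights each stratum mean by its population share Nₕ/N.
Σ Nₕx̄ₕ = 375·123.32 + 177·113.72 = 46245 + 20128.44 = 66373.44.
Divide by N: 66373.44 / 552 = 120.2417... → 120.24.

120.24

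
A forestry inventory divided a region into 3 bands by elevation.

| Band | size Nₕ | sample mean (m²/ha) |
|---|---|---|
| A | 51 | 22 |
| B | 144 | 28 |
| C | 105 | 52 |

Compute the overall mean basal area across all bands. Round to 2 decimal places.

35.38

N = 51 + 144 + 105 = 300.
Overall mean = Σ (Nₕ/N)·x̄ₕ — weight by population share, not a simple average.
Σ Nₕx̄ₕ = 51·22 + 144·28 + 105·52 = 1122 + 4032 + 5460 = 10614.
Divide by N: 10614 / 300 = 35.38 → 35.38.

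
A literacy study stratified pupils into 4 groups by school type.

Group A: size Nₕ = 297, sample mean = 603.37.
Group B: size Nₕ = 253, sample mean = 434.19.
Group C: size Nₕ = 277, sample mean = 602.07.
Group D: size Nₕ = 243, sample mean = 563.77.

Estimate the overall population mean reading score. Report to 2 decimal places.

554.04

x̄_st = (Σ Nₕx̄ₕ) / (Σ Nₕ) = (297·603.37 + 253·434.19 + 277·602.07 + 243·563.77) / 1070
= 592820.46 / 1070 = 554.0378... → 554.04.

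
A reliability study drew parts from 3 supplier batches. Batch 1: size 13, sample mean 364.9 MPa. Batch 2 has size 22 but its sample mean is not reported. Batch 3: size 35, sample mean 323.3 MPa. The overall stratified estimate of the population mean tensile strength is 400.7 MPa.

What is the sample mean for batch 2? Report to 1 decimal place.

Σ Nₕx̄ₕ = N·μ, so 22·x̄_2 = 70·400.7 − (13·364.9 + 35·323.3).
= 28049 − 16059.2 = 11989.8.
x̄_2 = 11989.8 / 22 = 544.991... → 545.0.

545.0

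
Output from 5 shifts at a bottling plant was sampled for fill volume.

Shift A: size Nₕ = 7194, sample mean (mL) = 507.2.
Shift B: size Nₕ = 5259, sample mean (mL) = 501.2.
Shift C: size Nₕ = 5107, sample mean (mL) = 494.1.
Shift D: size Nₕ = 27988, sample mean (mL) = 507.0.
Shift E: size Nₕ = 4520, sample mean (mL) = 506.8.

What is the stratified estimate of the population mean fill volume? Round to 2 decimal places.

505.09

N = 50068; weights Wₕ = Nₕ/N = (0.1437, 0.1050, 0.1020, 0.5590, 0.0903).
x̄_st = Σ Wₕ·x̄ₕ = 0.1437·507.2 + 0.1050·501.2 + 0.1020·494.1 + 0.5590·507.0 + 0.0903·506.8 ≈ 505.0856...
→ 505.09.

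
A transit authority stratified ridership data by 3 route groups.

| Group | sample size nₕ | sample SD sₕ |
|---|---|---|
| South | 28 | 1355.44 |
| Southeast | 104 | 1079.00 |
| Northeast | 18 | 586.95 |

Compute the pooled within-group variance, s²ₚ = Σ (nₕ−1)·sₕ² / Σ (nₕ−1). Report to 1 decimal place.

1193050.2

Degrees of freedom: 27 + 103 + 17 = 147.
Σ(nₕ−1)sₕ² = 27·1837217.5936 + 103·1164241 + 17·344510.3025 = 175378373.1697.
s²ₚ = 175378373.1697 / 147 = 1193050.158... → 1193050.2.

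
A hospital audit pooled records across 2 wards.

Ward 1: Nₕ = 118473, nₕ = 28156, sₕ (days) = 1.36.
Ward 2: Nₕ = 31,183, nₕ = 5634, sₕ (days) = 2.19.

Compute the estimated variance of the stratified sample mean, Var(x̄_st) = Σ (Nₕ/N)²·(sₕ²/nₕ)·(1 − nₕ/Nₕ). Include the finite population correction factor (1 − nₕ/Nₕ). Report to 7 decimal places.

0.0000617

N = 149656. Term for each stratum: Wₕ²sₕ²/nₕ·(1−nₕ/Nₕ).
Var(x̄_st) = 0.0000313839 + 0.0000302813 = 0.0000616653 → 0.0000617.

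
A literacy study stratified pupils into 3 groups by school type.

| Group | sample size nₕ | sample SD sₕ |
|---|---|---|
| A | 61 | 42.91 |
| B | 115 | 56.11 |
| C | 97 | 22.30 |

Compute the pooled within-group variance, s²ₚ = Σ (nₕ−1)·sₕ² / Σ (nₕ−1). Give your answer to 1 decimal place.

1915.3

A: (61−1)·42.91² = 60·1841.2681 = 110476.086
B: (115−1)·56.11² = 114·3148.3321 = 358909.8594
C: (97−1)·22.30² = 96·497.29 = 47739.84
Numerator = 517125.7854; denominator = Σ(nₕ−1) = 270.
s²ₚ = 517125.7854/270 = 1915.281... → 1915.3.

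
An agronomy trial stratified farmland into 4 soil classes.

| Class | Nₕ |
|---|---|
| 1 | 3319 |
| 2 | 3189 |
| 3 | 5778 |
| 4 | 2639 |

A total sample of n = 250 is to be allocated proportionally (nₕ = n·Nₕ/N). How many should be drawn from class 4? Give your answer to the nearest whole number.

N = 3319 + 3189 + 5778 + 2639 = 14925.
n_4 = 250·2639/14925 = 44.204... → 44.

44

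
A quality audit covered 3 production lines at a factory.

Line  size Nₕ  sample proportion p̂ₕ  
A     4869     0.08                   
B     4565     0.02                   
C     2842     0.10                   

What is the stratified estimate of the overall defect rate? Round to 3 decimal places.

N = 4869 + 4565 + 2842 = 12276.
Overall proportion = Σ (Nₕ/N)·p̂ₕ.
Σ Nₕp̂ₕ = 389.52 + 91.3 + 284.2 = 765.02.
765.02 / 12276 = 0.06232... → 0.062.

0.062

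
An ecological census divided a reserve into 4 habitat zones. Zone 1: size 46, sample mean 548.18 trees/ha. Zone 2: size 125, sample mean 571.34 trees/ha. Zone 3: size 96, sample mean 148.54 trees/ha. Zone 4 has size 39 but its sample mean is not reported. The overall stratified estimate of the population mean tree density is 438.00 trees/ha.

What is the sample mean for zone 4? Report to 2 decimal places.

593.19

N = 46 + 125 + 96 + 39 = 306.
Overall total = μ·N = 438.00·306 = 134028.
Subtract the known strata: 46·548.18 + 125·571.34 + 96·148.54 = 110893.62.
Remaining total for zone 4: 134028 − 110893.62 = 23134.38.
Divide by its size: 23134.38 / 39 = 593.1892... → 593.19.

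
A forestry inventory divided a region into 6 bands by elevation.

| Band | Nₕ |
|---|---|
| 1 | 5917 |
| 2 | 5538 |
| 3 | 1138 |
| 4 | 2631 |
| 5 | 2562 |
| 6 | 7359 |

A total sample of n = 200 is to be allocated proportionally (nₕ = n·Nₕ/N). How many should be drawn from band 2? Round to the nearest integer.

44

N = 5917 + 5538 + 1138 + 2631 + 2562 + 7359 = 25145.
n_2 = 200·5538/25145 = 44.049... → 44.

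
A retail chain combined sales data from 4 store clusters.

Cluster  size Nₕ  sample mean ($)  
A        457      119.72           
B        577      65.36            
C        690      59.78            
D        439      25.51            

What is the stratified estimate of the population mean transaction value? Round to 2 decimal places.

66.98

N = 2163; weights Wₕ = Nₕ/N = (0.2113, 0.2668, 0.3190, 0.2030).
x̄_st = Σ Wₕ·x̄ₕ = 0.2113·119.72 + 0.2668·65.36 + 0.3190·59.78 + 0.2030·25.51 ≈ 66.9773...
→ 66.98.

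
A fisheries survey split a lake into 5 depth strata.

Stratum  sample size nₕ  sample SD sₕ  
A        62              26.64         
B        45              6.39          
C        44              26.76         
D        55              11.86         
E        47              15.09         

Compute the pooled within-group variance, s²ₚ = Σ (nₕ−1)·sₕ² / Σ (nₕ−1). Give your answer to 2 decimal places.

Degrees of freedom: 61 + 44 + 43 + 54 + 46 = 248.
Σ(nₕ−1)sₕ² = 61·709.6896 + 44·40.8321 + 43·716.0976 + 54·140.6596 + 46·227.7081 = 93950.0658.
s²ₚ = 93950.0658 / 248 = 378.8309... → 378.83.

378.83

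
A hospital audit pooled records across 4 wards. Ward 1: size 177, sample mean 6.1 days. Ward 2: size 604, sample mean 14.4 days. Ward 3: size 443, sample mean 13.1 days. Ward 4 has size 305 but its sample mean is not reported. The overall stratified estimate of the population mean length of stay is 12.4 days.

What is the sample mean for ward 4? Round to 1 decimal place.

Σ Nₕx̄ₕ = N·μ, so 305·x̄_4 = 1529·12.4 − (177·6.1 + 604·14.4 + 443·13.1).
= 18959.6 − 15580.6 = 3379.
x̄_4 = 3379 / 305 = 11.079... → 11.1.

11.1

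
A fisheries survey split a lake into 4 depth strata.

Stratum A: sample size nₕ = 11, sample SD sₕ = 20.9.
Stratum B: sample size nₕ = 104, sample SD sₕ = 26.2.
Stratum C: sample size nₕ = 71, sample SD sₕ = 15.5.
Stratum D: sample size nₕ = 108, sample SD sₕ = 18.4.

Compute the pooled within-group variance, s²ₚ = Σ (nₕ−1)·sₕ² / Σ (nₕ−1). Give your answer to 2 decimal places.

441.78

Degrees of freedom: 10 + 103 + 70 + 107 = 290.
Σ(nₕ−1)sₕ² = 10·436.81 + 103·686.44 + 70·240.25 + 107·338.56 = 128114.84.
s²ₚ = 128114.84 / 290 = 441.7753... → 441.78.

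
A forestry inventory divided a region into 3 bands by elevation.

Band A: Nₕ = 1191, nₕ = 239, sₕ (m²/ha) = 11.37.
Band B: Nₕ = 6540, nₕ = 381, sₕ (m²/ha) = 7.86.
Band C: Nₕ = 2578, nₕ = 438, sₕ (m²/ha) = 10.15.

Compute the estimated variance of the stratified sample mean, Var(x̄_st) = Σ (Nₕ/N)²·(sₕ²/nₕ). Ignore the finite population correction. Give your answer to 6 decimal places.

0.087188

N = 10309. Term for each stratum: Wₕ²sₕ²/nₕ.
Var(x̄_st) = 0.007219606 + 0.065259318 + 0.014709256 = 0.087188181 → 0.087188.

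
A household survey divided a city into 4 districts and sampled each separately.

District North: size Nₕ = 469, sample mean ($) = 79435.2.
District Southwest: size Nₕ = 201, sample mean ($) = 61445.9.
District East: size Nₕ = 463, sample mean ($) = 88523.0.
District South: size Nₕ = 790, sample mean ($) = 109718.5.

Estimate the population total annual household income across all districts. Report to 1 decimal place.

North: 469·79435.2 = 37255108.8
Southwest: 201·61445.9 = 12350625.9
East: 463·88523.0 = 40986149
South: 790·109718.5 = 86677615
τ̂ = Σ Nₕx̄ₕ = 177269498.7.

177269498.7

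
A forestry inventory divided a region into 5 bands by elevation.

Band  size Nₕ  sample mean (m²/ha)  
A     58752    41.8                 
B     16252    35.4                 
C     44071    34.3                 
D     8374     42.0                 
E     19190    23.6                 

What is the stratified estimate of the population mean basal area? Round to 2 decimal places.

36.47

N = 58752 + 16252 + 44071 + 8374 + 19190 = 146639.
The stratified mean weights each stratum mean by its population share Nₕ/N.
Σ Nₕx̄ₕ = 58752·41.8 + 16252·35.4 + 44071·34.3 + 8374·42.0 + 19190·23.6 = 2455833.6 + 575320.8 + 1511635.3 + 351708 + 452884 = 5347381.7.
Divide by N: 5347381.7 / 146639 = 36.4663... → 36.47.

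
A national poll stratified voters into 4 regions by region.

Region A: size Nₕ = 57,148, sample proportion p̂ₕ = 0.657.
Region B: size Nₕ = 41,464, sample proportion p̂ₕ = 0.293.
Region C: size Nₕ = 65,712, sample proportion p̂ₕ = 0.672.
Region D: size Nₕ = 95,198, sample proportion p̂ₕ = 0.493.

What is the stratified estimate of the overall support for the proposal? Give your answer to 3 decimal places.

Wₕ = Nₕ/N with N = 259522: 0.2202, 0.1598, 0.2532, 0.3668.
p̂_st = 0.2202·0.657 + 0.1598·0.293 + 0.2532·0.672 + 0.3668·0.493 ≈ 0.54248... → 0.542.

0.542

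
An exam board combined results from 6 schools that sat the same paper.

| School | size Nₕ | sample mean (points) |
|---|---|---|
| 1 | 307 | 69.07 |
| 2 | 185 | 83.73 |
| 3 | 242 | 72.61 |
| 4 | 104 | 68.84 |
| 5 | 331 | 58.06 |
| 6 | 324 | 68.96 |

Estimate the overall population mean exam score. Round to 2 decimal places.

N = 307 + 185 + 242 + 104 + 331 + 324 = 1493.
The stratified mean weights each stratum mean by its population share Nₕ/N.
Σ Nₕx̄ₕ = 307·69.07 + 185·83.73 + 242·72.61 + 104·68.84 + 331·58.06 + 324·68.96 = 21204.49 + 15490.05 + 17571.62 + 7159.36 + 19217.86 + 22343.04 = 102986.42.
Divide by N: 102986.42 / 1493 = 68.9795... → 68.98.

68.98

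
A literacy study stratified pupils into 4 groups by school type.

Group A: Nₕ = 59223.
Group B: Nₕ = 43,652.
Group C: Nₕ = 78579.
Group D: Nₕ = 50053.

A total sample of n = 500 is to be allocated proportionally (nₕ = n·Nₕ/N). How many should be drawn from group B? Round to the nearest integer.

Share of group B = 43652/231507 = 0.18856.
Allocate 500 × 0.18856 = 94.278... → 94.

94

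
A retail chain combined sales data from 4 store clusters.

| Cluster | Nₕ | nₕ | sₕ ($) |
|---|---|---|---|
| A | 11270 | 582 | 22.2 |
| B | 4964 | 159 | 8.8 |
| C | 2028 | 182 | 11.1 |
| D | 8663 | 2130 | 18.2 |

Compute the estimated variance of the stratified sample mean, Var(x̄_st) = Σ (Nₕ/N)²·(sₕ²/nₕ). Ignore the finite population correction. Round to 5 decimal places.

0.18485

N = 26925; Wₕ = Nₕ/N.
cluster A: (11270/26925)²·22.2²/582 = 0.14836087
cluster B: (4964/26925)²·8.8²/159 = 0.01655466
cluster C: (2028/26925)²·11.1²/182 = 0.00384060
cluster D: (8663/26925)²·18.2²/2130 = 0.01609861
Sum = 0.18485474 → 0.18485.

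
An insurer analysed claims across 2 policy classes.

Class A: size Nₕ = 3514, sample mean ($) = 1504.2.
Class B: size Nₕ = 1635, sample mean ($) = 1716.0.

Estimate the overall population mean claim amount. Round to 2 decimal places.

N = 3514 + 1635 = 5149.
The stratified mean weights each stratum mean by its population share Nₕ/N.
Σ Nₕx̄ₕ = 3514·1504.2 + 1635·1716.0 = 5285758.8 + 2805660 = 8091418.8.
Divide by N: 8091418.8 / 5149 = 1571.4544... → 1571.45.

1571.45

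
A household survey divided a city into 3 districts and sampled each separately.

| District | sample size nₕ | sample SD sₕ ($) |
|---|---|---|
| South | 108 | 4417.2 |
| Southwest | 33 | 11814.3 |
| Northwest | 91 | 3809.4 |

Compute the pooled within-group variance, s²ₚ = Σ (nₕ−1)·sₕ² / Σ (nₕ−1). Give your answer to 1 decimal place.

South: (108−1)·4417.2² = 107·19511655.84 = 2087747174.88
Southwest: (33−1)·11814.3² = 32·139577684.49 = 4466485903.68
Northwest: (91−1)·3809.4² = 90·14511528.36 = 1306037552.4
Numerator = 7860270630.96; denominator = Σ(nₕ−1) = 229.
s²ₚ = 7860270630.96/229 = 34324325.899... → 34324325.9.

34324325.9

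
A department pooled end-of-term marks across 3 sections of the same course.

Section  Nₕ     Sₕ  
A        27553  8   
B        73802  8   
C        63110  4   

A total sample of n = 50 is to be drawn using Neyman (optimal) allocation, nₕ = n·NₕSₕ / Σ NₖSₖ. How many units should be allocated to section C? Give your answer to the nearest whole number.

A: NₕSₕ = 27553·8 = 220424
B: NₕSₕ = 73802·8 = 590416
C: NₕSₕ = 63110·4 = 252440
Σ NₕSₕ = 1063280.
n_C = 50·252440/1063280 = 11.871... → 12.

12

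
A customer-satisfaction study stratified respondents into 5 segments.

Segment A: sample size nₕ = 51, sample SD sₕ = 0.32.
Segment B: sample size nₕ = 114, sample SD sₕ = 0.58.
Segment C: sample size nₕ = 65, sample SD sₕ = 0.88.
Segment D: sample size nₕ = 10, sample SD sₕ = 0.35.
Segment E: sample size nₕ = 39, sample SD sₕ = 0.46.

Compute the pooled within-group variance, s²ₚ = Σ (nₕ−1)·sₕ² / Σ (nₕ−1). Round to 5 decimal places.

0.37167

Degrees of freedom: 50 + 113 + 64 + 9 + 38 = 274.
Σ(nₕ−1)sₕ² = 50·0.1024 + 113·0.3364 + 64·0.7744 + 9·0.1225 + 38·0.2116 = 101.8381.
s²ₚ = 101.8381 / 274 = 0.3716719... → 0.37167.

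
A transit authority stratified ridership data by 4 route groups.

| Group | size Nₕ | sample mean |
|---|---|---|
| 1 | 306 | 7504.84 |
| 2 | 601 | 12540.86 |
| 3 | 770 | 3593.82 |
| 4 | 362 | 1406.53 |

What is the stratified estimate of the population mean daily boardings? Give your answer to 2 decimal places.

x̄_st = (Σ Nₕx̄ₕ) / (Σ Nₕ) = (306·7504.84 + 601·12540.86 + 770·3593.82 + 362·1406.53) / 2039
= 13109943.16 / 2039 = 6429.5945... → 6429.59.

6429.59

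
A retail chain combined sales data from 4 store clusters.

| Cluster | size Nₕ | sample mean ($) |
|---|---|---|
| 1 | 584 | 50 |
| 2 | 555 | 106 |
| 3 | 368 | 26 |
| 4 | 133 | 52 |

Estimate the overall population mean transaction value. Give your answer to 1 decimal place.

x̄_st = (Σ Nₕx̄ₕ) / (Σ Nₕ) = (584·50 + 555·106 + 368·26 + 133·52) / 1640
= 104514 / 1640 = 63.728... → 63.7.

63.7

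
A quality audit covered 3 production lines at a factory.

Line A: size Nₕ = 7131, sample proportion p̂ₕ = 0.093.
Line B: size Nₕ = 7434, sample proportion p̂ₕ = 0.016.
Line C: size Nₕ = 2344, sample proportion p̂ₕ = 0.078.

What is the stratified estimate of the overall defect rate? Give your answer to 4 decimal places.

0.0571

Wₕ = Nₕ/N with N = 16909: 0.4217, 0.4396, 0.1386.
p̂_st = 0.4217·0.093 + 0.4396·0.016 + 0.1386·0.078 ≈ 0.057068... → 0.0571.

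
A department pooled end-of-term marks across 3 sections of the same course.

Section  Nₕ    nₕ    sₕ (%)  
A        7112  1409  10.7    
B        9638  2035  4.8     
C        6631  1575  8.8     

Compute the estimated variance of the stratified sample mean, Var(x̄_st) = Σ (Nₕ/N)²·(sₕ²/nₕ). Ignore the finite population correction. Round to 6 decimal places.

0.013397

N = 23381; Wₕ = Nₕ/N.
section A: (7112/23381)²·10.7²/1409 = 0.007518200
section B: (9638/23381)²·4.8²/2035 = 0.001923826
section C: (6631/23381)²·8.8²/1575 = 0.003954729
Sum = 0.013396755 → 0.013397.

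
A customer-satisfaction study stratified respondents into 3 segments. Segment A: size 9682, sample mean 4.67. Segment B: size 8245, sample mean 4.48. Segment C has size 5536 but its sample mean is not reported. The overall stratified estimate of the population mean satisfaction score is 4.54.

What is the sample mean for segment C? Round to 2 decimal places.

Σ Nₕx̄ₕ = N·μ, so 5536·x̄_C = 23463·4.54 − (9682·4.67 + 8245·4.48).
= 106522.02 − 82152.54 = 24369.48.
x̄_C = 24369.48 / 5536 = 4.4020... → 4.40.

4.40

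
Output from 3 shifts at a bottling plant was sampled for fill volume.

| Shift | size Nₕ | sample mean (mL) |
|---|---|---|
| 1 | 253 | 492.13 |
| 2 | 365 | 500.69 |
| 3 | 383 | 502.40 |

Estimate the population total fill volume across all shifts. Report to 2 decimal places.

1: 253·492.13 = 124508.89
2: 365·500.69 = 182751.85
3: 383·502.40 = 192419.2
τ̂ = Σ Nₕx̄ₕ = 499679.94.

499679.94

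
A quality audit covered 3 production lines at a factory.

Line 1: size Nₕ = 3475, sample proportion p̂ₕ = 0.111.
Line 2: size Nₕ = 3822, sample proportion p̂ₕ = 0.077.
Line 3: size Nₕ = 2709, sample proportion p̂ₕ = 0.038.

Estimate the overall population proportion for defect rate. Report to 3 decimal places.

0.078

Wₕ = Nₕ/N with N = 10006: 0.3473, 0.3820, 0.2707.
p̂_st = 0.3473·0.111 + 0.3820·0.077 + 0.2707·0.038 ≈ 0.07825... → 0.078.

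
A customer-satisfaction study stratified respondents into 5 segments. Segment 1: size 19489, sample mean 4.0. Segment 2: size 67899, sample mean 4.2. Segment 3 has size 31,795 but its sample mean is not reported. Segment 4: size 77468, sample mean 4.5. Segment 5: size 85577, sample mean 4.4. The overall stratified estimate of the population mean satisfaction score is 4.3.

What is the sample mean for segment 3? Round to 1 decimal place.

3.9

Σ Nₕx̄ₕ = N·μ, so 31795·x̄_3 = 282228·4.3 − (19489·4.0 + 67899·4.2 + 77468·4.5 + 85577·4.4).
= 1213580.4 − 1088276.6 = 125303.8.
x̄_3 = 125303.8 / 31795 = 3.941... → 3.9.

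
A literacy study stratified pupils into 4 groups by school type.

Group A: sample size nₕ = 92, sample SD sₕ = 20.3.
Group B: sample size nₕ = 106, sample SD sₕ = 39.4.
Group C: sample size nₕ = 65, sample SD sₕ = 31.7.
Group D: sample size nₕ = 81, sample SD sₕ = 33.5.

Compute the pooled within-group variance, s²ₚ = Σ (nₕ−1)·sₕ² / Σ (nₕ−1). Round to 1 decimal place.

1042.9

A: (92−1)·20.3² = 91·412.09 = 37500.19
B: (106−1)·39.4² = 105·1552.36 = 162997.8
C: (65−1)·31.7² = 64·1004.89 = 64312.96
D: (81−1)·33.5² = 80·1122.25 = 89780
Numerator = 354590.95; denominator = Σ(nₕ−1) = 340.
s²ₚ = 354590.95/340 = 1042.915... → 1042.9.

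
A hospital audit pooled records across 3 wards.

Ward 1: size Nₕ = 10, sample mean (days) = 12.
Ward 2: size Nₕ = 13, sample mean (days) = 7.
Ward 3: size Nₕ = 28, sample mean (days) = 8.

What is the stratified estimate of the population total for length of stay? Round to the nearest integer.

435

Estimate total by summing Nₕ·x̄ₕ over strata.
10·12 + 13·7 + 28·8 = 120 + 91 + 224 = 435.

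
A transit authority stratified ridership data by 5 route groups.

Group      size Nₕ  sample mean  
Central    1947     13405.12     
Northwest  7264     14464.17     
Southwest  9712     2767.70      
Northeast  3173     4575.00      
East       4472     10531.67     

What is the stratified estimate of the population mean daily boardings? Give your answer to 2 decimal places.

8267.90

N = 1947 + 7264 + 9712 + 3173 + 4472 = 26568.
The stratified mean weights each stratum mean by its population share Nₕ/N.
Σ Nₕx̄ₕ = 1947·13405.12 + 7264·14464.17 + 9712·2767.70 + 3173·4575.00 + 4472·10531.67 = 26099768.64 + 105067730.88 + 26879902.4 + 14516475 + 47097628.24 = 219661505.16.
Divide by N: 219661505.16 / 26568 = 8267.8977... → 8267.90.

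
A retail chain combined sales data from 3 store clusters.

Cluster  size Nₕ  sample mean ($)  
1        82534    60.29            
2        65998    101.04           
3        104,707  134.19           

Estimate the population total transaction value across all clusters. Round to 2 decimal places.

1: 82534·60.29 = 4975974.86
2: 65998·101.04 = 6668437.92
3: 104707·134.19 = 14050632.33
τ̂ = Σ Nₕx̄ₕ = 25695045.11.

25695045.11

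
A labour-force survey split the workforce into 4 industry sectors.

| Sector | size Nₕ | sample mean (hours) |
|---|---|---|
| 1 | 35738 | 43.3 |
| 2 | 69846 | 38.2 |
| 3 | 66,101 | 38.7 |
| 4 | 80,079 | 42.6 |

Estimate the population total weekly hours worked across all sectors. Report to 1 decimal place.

Estimate total by summing Nₕ·x̄ₕ over strata.
35738·43.3 + 69846·38.2 + 66101·38.7 + 80079·42.6 = 1547455.4 + 2668117.2 + 2558108.7 + 3411365.4 = 10185046.7.

10185046.7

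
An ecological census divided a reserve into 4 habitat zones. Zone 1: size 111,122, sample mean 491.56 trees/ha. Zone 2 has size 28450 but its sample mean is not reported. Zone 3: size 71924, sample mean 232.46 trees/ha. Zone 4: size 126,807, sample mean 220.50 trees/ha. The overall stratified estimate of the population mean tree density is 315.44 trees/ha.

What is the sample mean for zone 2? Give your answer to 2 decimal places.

Σ Nₕx̄ₕ = N·μ, so 28450·x̄_2 = 338303·315.44 − (111122·491.56 + 71924·232.46 + 126807·220.50).
= 106714298.32 − 99303526.86 = 7410771.46.
x̄_2 = 7410771.46 / 28450 = 260.4841... → 260.48.

260.48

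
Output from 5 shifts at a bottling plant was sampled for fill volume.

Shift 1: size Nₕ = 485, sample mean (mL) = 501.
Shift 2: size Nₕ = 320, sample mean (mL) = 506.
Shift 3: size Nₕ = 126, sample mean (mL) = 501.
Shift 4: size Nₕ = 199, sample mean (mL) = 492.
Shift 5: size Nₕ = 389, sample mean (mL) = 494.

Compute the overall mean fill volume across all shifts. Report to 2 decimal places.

499.08

x̄_st = (Σ Nₕx̄ₕ) / (Σ Nₕ) = (485·501 + 320·506 + 126·501 + 199·492 + 389·494) / 1519
= 758105 / 1519 = 499.0816... → 499.08.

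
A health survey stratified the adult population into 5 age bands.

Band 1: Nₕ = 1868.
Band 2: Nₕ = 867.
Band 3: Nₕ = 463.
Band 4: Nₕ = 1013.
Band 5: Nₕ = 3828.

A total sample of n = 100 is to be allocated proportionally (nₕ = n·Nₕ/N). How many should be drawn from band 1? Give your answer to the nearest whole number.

23

Share of band 1 = 1868/8039 = 0.23237.
Allocate 100 × 0.23237 = 23.237... → 23.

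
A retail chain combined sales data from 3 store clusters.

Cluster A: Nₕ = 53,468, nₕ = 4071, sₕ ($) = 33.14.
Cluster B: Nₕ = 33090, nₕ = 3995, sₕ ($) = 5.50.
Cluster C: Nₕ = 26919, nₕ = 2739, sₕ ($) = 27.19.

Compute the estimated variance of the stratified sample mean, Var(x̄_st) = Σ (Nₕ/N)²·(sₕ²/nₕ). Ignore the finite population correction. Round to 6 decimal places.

0.075726

N = 113477; Wₕ = Nₕ/N.
cluster A: (53468/113477)²·33.14²/4071 = 0.059893004
cluster B: (33090/113477)²·5.50²/3995 = 0.000643853
cluster C: (26919/113477)²·27.19²/2739 = 0.015188977
Sum = 0.075725834 → 0.075726.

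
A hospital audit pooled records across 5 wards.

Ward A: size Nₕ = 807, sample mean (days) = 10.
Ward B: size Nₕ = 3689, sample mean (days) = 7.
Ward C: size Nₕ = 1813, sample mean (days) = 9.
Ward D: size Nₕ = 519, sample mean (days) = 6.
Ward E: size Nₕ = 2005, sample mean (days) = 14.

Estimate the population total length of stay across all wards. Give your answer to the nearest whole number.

81394

A: 807·10 = 8070
B: 3689·7 = 25823
C: 1813·9 = 16317
D: 519·6 = 3114
E: 2005·14 = 28070
τ̂ = Σ Nₕx̄ₕ = 81394.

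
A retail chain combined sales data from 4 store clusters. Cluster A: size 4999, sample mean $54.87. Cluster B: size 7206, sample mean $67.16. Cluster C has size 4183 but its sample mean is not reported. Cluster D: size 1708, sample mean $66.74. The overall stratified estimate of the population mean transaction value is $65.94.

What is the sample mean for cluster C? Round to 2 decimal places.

76.74

N = 4999 + 7206 + 4183 + 1708 = 18096.
Overall total = μ·N = 65.94·18096 = 1193250.24.
Subtract the known strata: 4999·54.87 + 7206·67.16 + 1708·66.74 = 872242.01.
Remaining total for cluster C: 1193250.24 − 872242.01 = 321008.23.
Divide by its size: 321008.23 / 4183 = 76.7411... → 76.74.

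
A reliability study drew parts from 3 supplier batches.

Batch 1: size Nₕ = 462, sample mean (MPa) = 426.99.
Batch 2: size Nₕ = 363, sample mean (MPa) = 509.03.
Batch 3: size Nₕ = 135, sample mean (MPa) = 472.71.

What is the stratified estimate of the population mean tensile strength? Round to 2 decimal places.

464.44

N = 960; weights Wₕ = Nₕ/N = (0.4813, 0.3781, 0.1406).
x̄_st = Σ Wₕ·x̄ₕ = 0.4813·426.99 + 0.3781·509.03 + 0.1406·472.71 ≈ 464.4408...
→ 464.44.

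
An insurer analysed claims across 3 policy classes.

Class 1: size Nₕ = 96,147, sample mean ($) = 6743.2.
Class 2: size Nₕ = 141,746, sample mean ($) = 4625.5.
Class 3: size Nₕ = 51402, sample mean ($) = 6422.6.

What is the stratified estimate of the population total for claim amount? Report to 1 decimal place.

Population total = Σ Nₕ·x̄ₕ (each stratum's size times its mean).
96147·6743.2 + 141746·4625.5 + 51402·6422.6 = 648338450.4 + 655646123 + 330134485.2 = 1634119058.6.

1634119058.6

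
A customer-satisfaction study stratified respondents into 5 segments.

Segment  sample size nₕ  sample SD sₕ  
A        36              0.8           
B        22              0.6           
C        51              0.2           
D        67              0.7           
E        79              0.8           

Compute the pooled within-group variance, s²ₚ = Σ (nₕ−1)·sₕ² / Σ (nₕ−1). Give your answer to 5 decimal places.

A: (36−1)·0.8² = 35·0.64 = 22.4
B: (22−1)·0.6² = 21·0.36 = 7.56
C: (51−1)·0.2² = 50·0.04 = 2
D: (67−1)·0.7² = 66·0.49 = 32.34
E: (79−1)·0.8² = 78·0.64 = 49.92
Numerator = 114.22; denominator = Σ(nₕ−1) = 250.
s²ₚ = 114.22/250 = 0.45688 → 0.45688.

0.45688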